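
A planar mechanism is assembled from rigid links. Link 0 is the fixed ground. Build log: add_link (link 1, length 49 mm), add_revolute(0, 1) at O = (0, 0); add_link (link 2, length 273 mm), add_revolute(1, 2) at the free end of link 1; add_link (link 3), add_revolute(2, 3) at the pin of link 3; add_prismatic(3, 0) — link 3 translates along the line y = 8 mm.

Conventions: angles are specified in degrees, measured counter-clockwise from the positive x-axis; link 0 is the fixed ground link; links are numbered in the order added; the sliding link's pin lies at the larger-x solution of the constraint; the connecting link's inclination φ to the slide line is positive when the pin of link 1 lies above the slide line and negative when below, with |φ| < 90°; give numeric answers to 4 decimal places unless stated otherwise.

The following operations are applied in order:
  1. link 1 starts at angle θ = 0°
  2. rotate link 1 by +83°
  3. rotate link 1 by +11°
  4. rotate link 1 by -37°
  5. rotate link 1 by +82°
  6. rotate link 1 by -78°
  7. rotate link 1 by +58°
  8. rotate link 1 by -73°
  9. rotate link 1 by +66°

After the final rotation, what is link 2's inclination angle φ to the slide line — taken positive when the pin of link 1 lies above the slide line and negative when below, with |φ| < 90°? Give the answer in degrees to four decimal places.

geometry: r = 49 mm, L = 273 mm, e = 8 mm; θ starts at 0°
rotate link 1 by +83°: θ ← 0° +83° = 83°
rotate link 1 by +11°: θ ← 83° +11° = 94°
rotate link 1 by -37°: θ ← 94° -37° = 57°
rotate link 1 by +82°: θ ← 57° +82° = 139°
rotate link 1 by -78°: θ ← 139° -78° = 61°
rotate link 1 by +58°: θ ← 61° +58° = 119°
rotate link 1 by -73°: θ ← 119° -73° = 46°
rotate link 1 by +66°: θ ← 46° +66° = 112°
h = r sin θ − e = 45.432009 − 8 = 37.432009
sin φ = h / L = 37.432009 / 273 = 0.13711359
φ = arcsin(0.13711359) = 7.880856°

7.8809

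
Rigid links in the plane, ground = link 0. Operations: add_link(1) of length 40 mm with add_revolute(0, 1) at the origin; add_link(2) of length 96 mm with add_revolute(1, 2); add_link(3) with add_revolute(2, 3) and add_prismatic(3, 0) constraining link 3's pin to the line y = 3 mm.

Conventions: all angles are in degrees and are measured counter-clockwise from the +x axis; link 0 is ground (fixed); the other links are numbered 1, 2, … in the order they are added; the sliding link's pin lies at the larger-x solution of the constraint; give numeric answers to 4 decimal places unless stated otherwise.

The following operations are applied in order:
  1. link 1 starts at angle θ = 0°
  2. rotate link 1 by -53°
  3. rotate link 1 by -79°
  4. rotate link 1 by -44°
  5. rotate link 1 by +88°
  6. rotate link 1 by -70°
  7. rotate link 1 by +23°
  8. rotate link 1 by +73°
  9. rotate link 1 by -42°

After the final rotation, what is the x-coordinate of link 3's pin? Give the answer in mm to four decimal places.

geometry: r = 40 mm, L = 96 mm, e = 3 mm; θ starts at 0°
rotate link 1 by -53°: θ ← 0° -53° = -53°
rotate link 1 by -79°: θ ← -53° -79° = -132°
rotate link 1 by -44°: θ ← -132° -44° = -176°
rotate link 1 by +88°: θ ← -176° +88° = -88°
rotate link 1 by -70°: θ ← -88° -70° = -158°
rotate link 1 by +23°: θ ← -158° +23° = -135°
rotate link 1 by +73°: θ ← -135° +73° = -62°
rotate link 1 by -42°: θ ← -62° -42° = -104°
crank pin P = (r cos θ, r sin θ) = (-9.676876, -38.811829)
h = r sin θ − e = -38.811829 − 3 = -41.811829
x = r cos θ + √(L² − h²) = -9.676876 + 86.416266 = 76.739390

76.7394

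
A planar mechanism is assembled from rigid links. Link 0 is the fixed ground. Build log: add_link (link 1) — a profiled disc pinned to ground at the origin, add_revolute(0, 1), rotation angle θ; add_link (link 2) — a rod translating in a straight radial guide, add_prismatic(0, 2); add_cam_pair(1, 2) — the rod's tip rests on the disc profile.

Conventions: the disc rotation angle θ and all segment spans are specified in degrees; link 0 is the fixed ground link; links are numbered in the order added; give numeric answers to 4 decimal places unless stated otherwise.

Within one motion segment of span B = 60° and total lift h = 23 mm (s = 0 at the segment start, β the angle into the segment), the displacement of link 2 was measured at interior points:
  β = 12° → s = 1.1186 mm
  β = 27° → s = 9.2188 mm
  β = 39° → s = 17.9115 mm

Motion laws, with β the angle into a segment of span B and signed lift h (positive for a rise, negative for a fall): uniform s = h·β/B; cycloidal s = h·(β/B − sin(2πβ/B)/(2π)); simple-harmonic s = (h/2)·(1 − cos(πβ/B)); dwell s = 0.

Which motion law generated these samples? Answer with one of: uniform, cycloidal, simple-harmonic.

candidates at β/B = r: uniform s = h·r (linear in β); cycloidal s = h·(r − sin(2πr)/(2π)); simple-harmonic s = (h/2)(1 − cos(πr))
β=12°: printed 1.1186 | uniform 4.6000, cycloidal 1.1186, simple-harmonic 2.1963
β=27°: printed 9.2188 | uniform 10.3500, cycloidal 9.2188, simple-harmonic 9.7010
β=39°: printed 17.9115 | uniform 14.9500, cycloidal 17.9115, simple-harmonic 16.7209
only one law matches every sample → cycloidal

cycloidal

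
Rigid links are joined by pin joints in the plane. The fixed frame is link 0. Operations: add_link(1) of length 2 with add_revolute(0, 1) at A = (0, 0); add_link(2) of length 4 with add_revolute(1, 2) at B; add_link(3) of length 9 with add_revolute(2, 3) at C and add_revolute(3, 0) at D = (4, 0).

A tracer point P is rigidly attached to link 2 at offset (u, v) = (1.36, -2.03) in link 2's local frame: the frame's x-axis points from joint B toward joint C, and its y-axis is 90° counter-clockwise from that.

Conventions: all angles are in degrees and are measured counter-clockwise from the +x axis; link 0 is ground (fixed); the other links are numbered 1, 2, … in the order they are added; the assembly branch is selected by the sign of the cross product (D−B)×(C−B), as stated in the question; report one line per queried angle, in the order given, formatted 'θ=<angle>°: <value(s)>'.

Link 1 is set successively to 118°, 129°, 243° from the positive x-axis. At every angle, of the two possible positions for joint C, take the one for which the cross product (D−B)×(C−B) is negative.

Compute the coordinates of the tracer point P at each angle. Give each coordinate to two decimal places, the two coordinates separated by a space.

A=(0,0), D=(4.00,0)
θ=118°: B = A + 2.00·(cos118°, sin118°) = (-0.9389, 1.7659)
θ=118°: |BD| = 5.2451
θ=118°: circle(B,4.00) ∩ circle(D,9.00): a=-3.5736, h=1.7970
θ=118°:   candidates: C₊=(-3.6990,4.6611) cross=9.425; C₋=(-4.9089,1.2770) cross=-9.425
θ=118°:   branch - wants cross < 0 → take C=(-4.9089,1.2770) (cross=-9.425)
θ=118°: ex = (C−B)/|BC| = (-0.9925,-0.1222); ey = (0.1222,-0.9925)
θ=118°: P = B + 1.36·ex + -2.03·ey = (-2.5369,3.6144)
θ=129°: B = A + 2.00·(cos129°, sin129°) = (-1.2586, 1.5543)
θ=129°: |BD| = 5.4835
θ=129°: circle(B,4.00) ∩ circle(D,9.00): a=-3.1851, h=2.4198
θ=129°:   candidates: C₊=(-3.6272,4.7776) cross=13.269; C₋=(-4.9990,0.1366) cross=-13.269
θ=129°:   branch - wants cross < 0 → take C=(-4.9990,0.1366) (cross=-13.269)
θ=129°: ex = (C−B)/|BC| = (-0.9351,-0.3544); ey = (0.3544,-0.9351)
θ=129°: P = B + 1.36·ex + -2.03·ey = (-3.2499,2.9705)
θ=243°: B = A + 2.00·(cos243°, sin243°) = (-0.9080, -1.7820)
θ=243°: |BD| = 5.2215
θ=243°: circle(B,4.00) ∩ circle(D,9.00): a=-3.6135, h=1.7153
θ=243°:   candidates: C₊=(-4.8900,-1.4029) cross=8.956; C₋=(-3.7192,-4.6276) cross=-8.956
θ=243°:   branch - wants cross < 0 → take C=(-3.7192,-4.6276) (cross=-8.956)
θ=243°: ex = (C−B)/|BC| = (-0.7028,-0.7114); ey = (0.7114,-0.7028)
θ=243°: P = B + 1.36·ex + -2.03·ey = (-3.3079,-1.3228)

θ=118°: -2.54 3.61
θ=129°: -3.25 2.97
θ=243°: -3.31 -1.32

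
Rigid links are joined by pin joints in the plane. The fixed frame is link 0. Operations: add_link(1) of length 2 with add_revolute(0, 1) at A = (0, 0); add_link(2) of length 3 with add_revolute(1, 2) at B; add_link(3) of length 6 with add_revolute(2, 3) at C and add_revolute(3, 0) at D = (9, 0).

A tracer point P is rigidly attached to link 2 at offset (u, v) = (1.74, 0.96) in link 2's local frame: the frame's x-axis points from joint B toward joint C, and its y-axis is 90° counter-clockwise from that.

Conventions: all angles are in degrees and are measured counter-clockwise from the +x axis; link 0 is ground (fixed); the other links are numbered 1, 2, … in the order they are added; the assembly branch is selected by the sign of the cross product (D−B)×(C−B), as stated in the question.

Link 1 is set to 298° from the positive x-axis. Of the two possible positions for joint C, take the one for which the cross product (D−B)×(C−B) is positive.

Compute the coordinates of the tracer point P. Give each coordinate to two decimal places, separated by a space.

A=(0,0), D=(9.00,0)
B = A + 2.00·(cos298°, sin298°) = (0.9389, -1.7659)
|BD| = 8.2522
circle(B,3.00) ∩ circle(D,6.00): a=2.4902, h=1.6730
  candidates: C₊=(3.0134,0.4012) cross=13.806; C₋=(3.7295,-2.8673) cross=-13.806
  branch + wants cross > 0 → take C=(3.0134,0.4012) (cross=13.806)
ex = (C−B)/|BC| = (0.6915,0.7224); ey = (-0.7224,0.6915)
P = B + 1.74·ex + 0.96·ey = (1.4487,0.1549)

1.45 0.15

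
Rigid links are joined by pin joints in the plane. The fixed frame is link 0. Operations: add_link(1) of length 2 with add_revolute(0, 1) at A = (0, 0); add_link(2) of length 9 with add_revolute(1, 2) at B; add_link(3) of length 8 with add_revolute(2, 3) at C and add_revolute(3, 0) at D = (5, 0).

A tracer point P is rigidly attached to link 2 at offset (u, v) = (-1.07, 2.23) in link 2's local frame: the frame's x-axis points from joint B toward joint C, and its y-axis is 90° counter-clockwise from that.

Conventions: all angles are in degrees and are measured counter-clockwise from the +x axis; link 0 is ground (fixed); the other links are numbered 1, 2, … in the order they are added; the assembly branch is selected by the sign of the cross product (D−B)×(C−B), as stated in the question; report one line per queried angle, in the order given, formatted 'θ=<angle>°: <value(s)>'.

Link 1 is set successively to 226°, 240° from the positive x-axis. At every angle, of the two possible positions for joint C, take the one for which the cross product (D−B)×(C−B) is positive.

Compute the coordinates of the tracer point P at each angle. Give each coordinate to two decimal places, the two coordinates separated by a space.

A=(0,0), D=(5.00,0)
θ=226°: B = A + 2.00·(cos226°, sin226°) = (-1.3893, -1.4387)
θ=226°: |BD| = 6.5493
θ=226°: circle(B,9.00) ∩ circle(D,8.00): a=4.5725, h=7.7519
θ=226°:   candidates: C₊=(1.3686,7.1283) cross=50.770; C₋=(4.7744,-7.9968) cross=-50.770
θ=226°:   branch + wants cross > 0 → take C=(1.3686,7.1283) (cross=50.770)
θ=226°: ex = (C−B)/|BC| = (0.3064,0.9519); ey = (-0.9519,0.3064)
θ=226°: P = B + -1.07·ex + 2.23·ey = (-3.8399,-1.7738)
θ=240°: B = A + 2.00·(cos240°, sin240°) = (-1.0000, -1.7321)
θ=240°: |BD| = 6.2450
θ=240°: circle(B,9.00) ∩ circle(D,8.00): a=4.4836, h=7.8037
θ=240°:   candidates: C₊=(1.1433,7.0090) cross=48.734; C₋=(5.4720,-7.9861) cross=-48.734
θ=240°:   branch + wants cross > 0 → take C=(1.1433,7.0090) (cross=48.734)
θ=240°: ex = (C−B)/|BC| = (0.2381,0.9712); ey = (-0.9712,0.2381)
θ=240°: P = B + -1.07·ex + 2.23·ey = (-3.4207,-2.2402)

θ=226°: -3.84 -1.77
θ=240°: -3.42 -2.24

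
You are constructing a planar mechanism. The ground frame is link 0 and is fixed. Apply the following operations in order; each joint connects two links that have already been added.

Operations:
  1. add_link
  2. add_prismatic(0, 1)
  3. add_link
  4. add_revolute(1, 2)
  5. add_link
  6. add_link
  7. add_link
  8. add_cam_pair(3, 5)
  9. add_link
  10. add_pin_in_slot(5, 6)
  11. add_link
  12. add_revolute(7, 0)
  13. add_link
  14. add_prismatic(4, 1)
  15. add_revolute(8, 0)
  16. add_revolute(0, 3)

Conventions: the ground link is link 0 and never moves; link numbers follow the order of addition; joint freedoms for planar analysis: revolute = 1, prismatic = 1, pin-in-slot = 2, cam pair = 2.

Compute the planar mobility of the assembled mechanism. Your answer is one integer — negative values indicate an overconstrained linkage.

ground; <1,0,0>
#1 <2,0,0>
P:0↔1 J1 <2,1,0>
#2 <3,1,0>
R:1↔2 J1 <3,2,0>
#3 <4,2,0>
#4 <5,2,0>
#5 <6,2,0>
C:3↔5 J2 <6,2,1>
#6 <7,2,1>
PS:5↔6 J2 <7,2,2>
#7 <8,2,2>
R:7↔0 J1 <8,3,2>
#8 <9,3,2>
P:4↔1 J1 <9,4,2>
R:8↔0 J1 <9,5,2>
R:0↔3 J1 <9,6,2>
3×8 − 2×6 − 1×2 = 10

M = 10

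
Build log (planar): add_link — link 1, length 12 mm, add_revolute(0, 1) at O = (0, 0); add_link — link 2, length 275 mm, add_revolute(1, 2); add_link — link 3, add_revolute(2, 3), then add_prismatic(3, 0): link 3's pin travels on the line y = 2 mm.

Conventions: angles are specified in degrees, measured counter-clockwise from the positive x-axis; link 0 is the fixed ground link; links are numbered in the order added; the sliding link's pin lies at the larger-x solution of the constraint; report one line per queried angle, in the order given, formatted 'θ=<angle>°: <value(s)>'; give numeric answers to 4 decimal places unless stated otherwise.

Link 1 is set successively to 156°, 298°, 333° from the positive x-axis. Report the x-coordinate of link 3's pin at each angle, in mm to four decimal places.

geometry: r = 12 mm, L = 275 mm, e = 2 mm
θ=156°: crank pin P = (r cos θ, r sin θ) = (-10.962545, 4.880840)
θ=156°: h = r sin θ − e = 4.880840 − 2 = 2.880840
θ=156°: x = r cos θ + √(L² − h²) = -10.962545 + 274.984910 = 264.022365
θ=298°: crank pin P = (r cos θ, r sin θ) = (5.633659, -10.595371)
θ=298°: h = r sin θ − e = -10.595371 − 2 = -12.595371
θ=298°: x = r cos θ + √(L² − h²) = 5.633659 + 274.711406 = 280.345065
θ=333°: crank pin P = (r cos θ, r sin θ) = (10.692078, -5.447886)
θ=333°: h = r sin θ − e = -5.447886 − 2 = -7.447886
θ=333°: x = r cos θ + √(L² − h²) = 10.692078 + 274.899125 = 285.591203

θ=156°: 264.0224
θ=298°: 280.3451
θ=333°: 285.5912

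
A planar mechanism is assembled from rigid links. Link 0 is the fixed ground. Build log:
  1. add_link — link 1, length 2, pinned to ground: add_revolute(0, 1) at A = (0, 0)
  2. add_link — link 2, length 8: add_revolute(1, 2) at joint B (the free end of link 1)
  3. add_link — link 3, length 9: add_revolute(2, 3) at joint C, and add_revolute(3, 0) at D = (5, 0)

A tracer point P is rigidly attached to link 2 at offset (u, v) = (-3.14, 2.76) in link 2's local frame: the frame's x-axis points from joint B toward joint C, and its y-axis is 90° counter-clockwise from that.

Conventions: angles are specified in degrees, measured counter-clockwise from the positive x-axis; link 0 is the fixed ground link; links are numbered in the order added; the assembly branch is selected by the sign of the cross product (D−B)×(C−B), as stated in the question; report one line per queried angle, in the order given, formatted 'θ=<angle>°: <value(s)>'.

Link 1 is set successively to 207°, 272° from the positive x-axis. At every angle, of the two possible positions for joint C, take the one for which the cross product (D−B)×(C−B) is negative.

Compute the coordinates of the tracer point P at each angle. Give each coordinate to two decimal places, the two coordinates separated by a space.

A=(0,0), D=(5.00,0)
θ=207°: B = A + 2.00·(cos207°, sin207°) = (-1.7820, -0.9080)
θ=207°: |BD| = 6.8425
θ=207°: circle(B,8.00) ∩ circle(D,9.00): a=2.1790, h=7.6975
θ=207°:   candidates: C₊=(-0.6437,7.0106) cross=52.670; C₋=(1.3992,-8.2483) cross=-52.670
θ=207°:   branch - wants cross < 0 → take C=(1.3992,-8.2483) (cross=-52.670)
θ=207°: ex = (C−B)/|BC| = (0.3976,-0.9175); ey = (0.9175,0.3976)
θ=207°: P = B + -3.14·ex + 2.76·ey = (-0.4982,3.0706)
θ=272°: B = A + 2.00·(cos272°, sin272°) = (0.0698, -1.9988)
θ=272°: |BD| = 5.3200
θ=272°: circle(B,8.00) ∩ circle(D,9.00): a=1.0622, h=7.9292
θ=272°:   candidates: C₊=(-1.9249,5.7486) cross=42.183; C₋=(4.0333,-8.9479) cross=-42.183
θ=272°:   branch - wants cross < 0 → take C=(4.0333,-8.9479) (cross=-42.183)
θ=272°: ex = (C−B)/|BC| = (0.4954,-0.8686); ey = (0.8686,0.4954)
θ=272°: P = B + -3.14·ex + 2.76·ey = (0.9116,2.0962)

θ=207°: -0.50 3.07
θ=272°: 0.91 2.10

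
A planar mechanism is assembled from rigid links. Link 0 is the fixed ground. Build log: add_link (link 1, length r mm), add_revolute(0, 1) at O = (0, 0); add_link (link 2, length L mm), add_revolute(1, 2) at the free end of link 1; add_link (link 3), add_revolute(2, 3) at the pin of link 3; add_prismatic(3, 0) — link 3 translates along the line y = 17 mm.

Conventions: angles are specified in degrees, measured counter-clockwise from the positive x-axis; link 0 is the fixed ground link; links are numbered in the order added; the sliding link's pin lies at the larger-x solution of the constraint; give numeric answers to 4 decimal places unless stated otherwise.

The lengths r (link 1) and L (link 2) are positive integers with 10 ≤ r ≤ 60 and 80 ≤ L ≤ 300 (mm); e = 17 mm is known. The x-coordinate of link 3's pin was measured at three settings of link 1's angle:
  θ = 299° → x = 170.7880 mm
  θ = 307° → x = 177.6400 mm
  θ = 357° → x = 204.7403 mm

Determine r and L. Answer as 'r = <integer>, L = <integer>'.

constraint per measurement: (x − r cos θ)² + (r sin θ − e)² = L²
subtracting the θ₁ and θ₂ equations cancels the r² and L² terms:
r = (x₁² − x₂²) / (2[(x₁cos θ₁ + e sin θ₁) − (x₂cos θ₂ + e sin θ₂)]) = 46.9994 → r = 47
L² = (x₁ − r cos θ₁)² + (r sin θ₁ − e)² = 25281.0147 → L = 159.0000 → L = 159
check at θ₃=357°: x = 204.7403 (printed 204.7403) ✓

r = 47, L = 159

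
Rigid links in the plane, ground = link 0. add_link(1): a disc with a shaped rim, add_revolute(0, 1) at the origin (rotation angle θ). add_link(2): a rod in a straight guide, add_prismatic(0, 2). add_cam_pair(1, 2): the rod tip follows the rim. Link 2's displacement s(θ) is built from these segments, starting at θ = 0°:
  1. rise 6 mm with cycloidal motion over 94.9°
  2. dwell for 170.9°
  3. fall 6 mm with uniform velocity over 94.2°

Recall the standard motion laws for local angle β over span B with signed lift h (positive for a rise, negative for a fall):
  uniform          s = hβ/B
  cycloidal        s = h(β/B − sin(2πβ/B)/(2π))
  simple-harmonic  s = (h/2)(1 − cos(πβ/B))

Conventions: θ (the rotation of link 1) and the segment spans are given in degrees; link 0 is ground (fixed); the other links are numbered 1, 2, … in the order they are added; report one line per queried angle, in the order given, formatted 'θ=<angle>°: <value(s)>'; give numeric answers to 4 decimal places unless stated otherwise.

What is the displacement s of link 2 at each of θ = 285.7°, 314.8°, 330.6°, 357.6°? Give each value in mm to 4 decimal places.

segment 1 (0° to 94.9°, cycloidal, h = 6) is passed completely: s = 0.0000 + (6) = 6.0000
segment 2 (94.9° to 265.8°, dwell): s unchanged at 6.0000
θ = 285.7° falls in segment 3 (265.8° to 360°, uniform, h = -6): β = 285.7 − 265.8 = 19.9°, B = 94.2°; Δs = -6·19.9/94.2 = -1.2675; s = 6.0000 − 1.2675 = 4.7325
θ = 314.8° falls in segment 3 (265.8° to 360°, uniform, h = -6): β = 314.8 − 265.8 = 49°, B = 94.2°; Δs = -6·49/94.2 = -3.1210; s = 6.0000 − 3.1210 = 2.8790
θ = 330.6° falls in segment 3 (265.8° to 360°, uniform, h = -6): β = 330.6 − 265.8 = 64.8°, B = 94.2°; Δs = -6·64.8/94.2 = -4.1274; s = 6.0000 − 4.1274 = 1.8726
θ = 357.6° falls in segment 3 (265.8° to 360°, uniform, h = -6): β = 357.6 − 265.8 = 91.8°, B = 94.2°; Δs = -6·91.8/94.2 = -5.8471; s = 6.0000 − 5.8471 = 0.1529

θ=285.7°: 4.7325
θ=314.8°: 2.8790
θ=330.6°: 1.8726
θ=357.6°: 0.1529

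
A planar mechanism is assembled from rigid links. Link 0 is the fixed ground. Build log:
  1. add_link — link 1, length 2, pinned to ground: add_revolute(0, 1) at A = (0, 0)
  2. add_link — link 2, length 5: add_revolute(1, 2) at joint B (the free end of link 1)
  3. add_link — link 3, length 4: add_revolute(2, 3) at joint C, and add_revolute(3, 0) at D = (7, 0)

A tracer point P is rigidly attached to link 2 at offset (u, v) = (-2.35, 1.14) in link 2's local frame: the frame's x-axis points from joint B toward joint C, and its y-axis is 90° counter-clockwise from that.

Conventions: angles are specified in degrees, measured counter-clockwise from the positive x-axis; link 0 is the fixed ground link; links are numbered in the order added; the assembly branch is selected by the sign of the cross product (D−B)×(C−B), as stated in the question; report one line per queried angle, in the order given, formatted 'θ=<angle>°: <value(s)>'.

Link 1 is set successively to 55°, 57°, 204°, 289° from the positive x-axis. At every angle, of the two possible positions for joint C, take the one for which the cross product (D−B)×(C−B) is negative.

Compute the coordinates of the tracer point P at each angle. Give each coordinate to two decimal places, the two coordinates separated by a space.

A=(0,0), D=(7.00,0)
θ=55°: B = A + 2.00·(cos55°, sin55°) = (1.1472, 1.6383)
θ=55°: |BD| = 6.0778
θ=55°: circle(B,5.00) ∩ circle(D,4.00): a=3.7793, h=3.2737
θ=55°:   candidates: C₊=(5.6690,3.7721) cross=19.897; C₋=(3.9041,-2.5329) cross=-19.897
θ=55°:   branch - wants cross < 0 → take C=(3.9041,-2.5329) (cross=-19.897)
θ=55°: ex = (C−B)/|BC| = (0.5514,-0.8342); ey = (0.8342,0.5514)
θ=55°: P = B + -2.35·ex + 1.14·ey = (0.8024,4.2274)
θ=57°: B = A + 2.00·(cos57°, sin57°) = (1.0893, 1.6773)
θ=57°: |BD| = 6.1441
θ=57°: circle(B,5.00) ∩ circle(D,4.00): a=3.8045, h=3.2444
θ=57°:   candidates: C₊=(5.6349,3.7599) cross=19.934; C₋=(3.8635,-2.4824) cross=-19.934
θ=57°:   branch - wants cross < 0 → take C=(3.8635,-2.4824) (cross=-19.934)
θ=57°: ex = (C−B)/|BC| = (0.5548,-0.8320); ey = (0.8320,0.5548)
θ=57°: P = B + -2.35·ex + 1.14·ey = (0.7338,4.2650)
θ=204°: B = A + 2.00·(cos204°, sin204°) = (-1.8271, -0.8135)
θ=204°: |BD| = 8.8645
θ=204°: circle(B,5.00) ∩ circle(D,4.00): a=4.9399, h=0.7730
θ=204°:   candidates: C₊=(3.0210,0.4096) cross=6.852; C₋=(3.1629,-1.1299) cross=-6.852
θ=204°:   branch - wants cross < 0 → take C=(3.1629,-1.1299) (cross=-6.852)
θ=204°: ex = (C−B)/|BC| = (0.9980,-0.0633); ey = (0.0633,0.9980)
θ=204°: P = B + -2.35·ex + 1.14·ey = (-4.1002,0.4729)
θ=289°: B = A + 2.00·(cos289°, sin289°) = (0.6511, -1.8910)
θ=289°: |BD| = 6.6245
θ=289°: circle(B,5.00) ∩ circle(D,4.00): a=3.9915, h=3.0112
θ=289°:   candidates: C₊=(3.6170,2.1343) cross=19.948; C₋=(5.3362,-3.6375) cross=-19.948
θ=289°:   branch - wants cross < 0 → take C=(5.3362,-3.6375) (cross=-19.948)
θ=289°: ex = (C−B)/|BC| = (0.9370,-0.3493); ey = (0.3493,0.9370)
θ=289°: P = B + -2.35·ex + 1.14·ey = (-1.1526,-0.0020)

θ=55°: 0.80 4.23
θ=57°: 0.73 4.26
θ=204°: -4.10 0.47
θ=289°: -1.15 -0.00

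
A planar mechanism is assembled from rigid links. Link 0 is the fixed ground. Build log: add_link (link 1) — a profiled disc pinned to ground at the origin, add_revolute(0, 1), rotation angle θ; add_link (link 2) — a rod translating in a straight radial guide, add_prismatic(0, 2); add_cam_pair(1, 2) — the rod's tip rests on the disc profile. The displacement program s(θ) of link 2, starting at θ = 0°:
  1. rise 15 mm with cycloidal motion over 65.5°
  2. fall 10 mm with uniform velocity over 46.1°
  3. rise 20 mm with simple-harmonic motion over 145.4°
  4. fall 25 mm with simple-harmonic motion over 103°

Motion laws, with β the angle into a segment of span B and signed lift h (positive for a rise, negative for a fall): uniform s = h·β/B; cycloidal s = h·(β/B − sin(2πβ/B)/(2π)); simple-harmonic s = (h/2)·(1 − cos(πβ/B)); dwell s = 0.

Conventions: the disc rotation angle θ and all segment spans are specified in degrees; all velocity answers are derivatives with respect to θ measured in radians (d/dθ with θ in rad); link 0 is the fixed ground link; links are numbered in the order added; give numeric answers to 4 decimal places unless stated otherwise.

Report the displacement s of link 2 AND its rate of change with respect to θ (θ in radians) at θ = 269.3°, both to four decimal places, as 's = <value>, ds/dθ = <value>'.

seg 1 [0°–65.5°] cycloidal, h=15: full span → s += 15 → s = 15.0000
seg 2 [65.5°–111.6°] uniform, h=-10: full span → s += -10 → s = 5.0000
seg 3 [111.6°–257°] simple-harmonic, h=20: full span → s += 20 → s = 25.0000
seg 4 [257°–360°] simple-harmonic, h=-25: θ=269.3° here. β=12.3, B=103. -25/2·(1 − cos(π·0.1194)) = -0.8694 → s = 24.1306
velocity in seg [257°–360°] (simple-harmonic), θ in radians: β = 12.3° = 0.2147 rad, B = 103° = 1.7977 rad; ds/dθ = (πh/(2B)) sin(πβ/B) = (π·(-25)/(2·1.7977)) sin(π·0.1194) = -8.004373 mm/rad

s = 24.1306, ds/dθ = -8.0044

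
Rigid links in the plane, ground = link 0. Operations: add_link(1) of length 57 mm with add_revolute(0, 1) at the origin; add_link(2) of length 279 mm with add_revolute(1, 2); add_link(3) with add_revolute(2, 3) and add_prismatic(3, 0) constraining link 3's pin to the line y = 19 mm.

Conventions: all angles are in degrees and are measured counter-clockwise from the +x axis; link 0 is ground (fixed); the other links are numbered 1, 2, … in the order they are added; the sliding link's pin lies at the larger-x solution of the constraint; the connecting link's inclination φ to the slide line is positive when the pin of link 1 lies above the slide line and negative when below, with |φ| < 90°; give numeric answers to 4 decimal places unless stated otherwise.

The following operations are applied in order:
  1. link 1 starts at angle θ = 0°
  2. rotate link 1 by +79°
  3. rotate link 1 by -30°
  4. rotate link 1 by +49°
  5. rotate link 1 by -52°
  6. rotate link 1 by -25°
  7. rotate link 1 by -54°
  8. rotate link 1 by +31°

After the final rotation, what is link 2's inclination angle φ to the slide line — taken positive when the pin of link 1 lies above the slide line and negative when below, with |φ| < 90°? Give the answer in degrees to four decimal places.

geometry: r = 57 mm, L = 279 mm, e = 19 mm; θ starts at 0°
rotate link 1 by +79°: θ ← 0° +79° = 79°
rotate link 1 by -30°: θ ← 79° -30° = 49°
rotate link 1 by +49°: θ ← 49° +49° = 98°
rotate link 1 by -52°: θ ← 98° -52° = 46°
rotate link 1 by -25°: θ ← 46° -25° = 21°
rotate link 1 by -54°: θ ← 21° -54° = -33°
rotate link 1 by +31°: θ ← -33° +31° = -2°
h = r sin θ − e = -1.989271 − 19 = -20.989271
sin φ = h / L = -20.989271 / 279 = -0.07523036
φ = arcsin(-0.07523036) = -4.314459°

-4.3145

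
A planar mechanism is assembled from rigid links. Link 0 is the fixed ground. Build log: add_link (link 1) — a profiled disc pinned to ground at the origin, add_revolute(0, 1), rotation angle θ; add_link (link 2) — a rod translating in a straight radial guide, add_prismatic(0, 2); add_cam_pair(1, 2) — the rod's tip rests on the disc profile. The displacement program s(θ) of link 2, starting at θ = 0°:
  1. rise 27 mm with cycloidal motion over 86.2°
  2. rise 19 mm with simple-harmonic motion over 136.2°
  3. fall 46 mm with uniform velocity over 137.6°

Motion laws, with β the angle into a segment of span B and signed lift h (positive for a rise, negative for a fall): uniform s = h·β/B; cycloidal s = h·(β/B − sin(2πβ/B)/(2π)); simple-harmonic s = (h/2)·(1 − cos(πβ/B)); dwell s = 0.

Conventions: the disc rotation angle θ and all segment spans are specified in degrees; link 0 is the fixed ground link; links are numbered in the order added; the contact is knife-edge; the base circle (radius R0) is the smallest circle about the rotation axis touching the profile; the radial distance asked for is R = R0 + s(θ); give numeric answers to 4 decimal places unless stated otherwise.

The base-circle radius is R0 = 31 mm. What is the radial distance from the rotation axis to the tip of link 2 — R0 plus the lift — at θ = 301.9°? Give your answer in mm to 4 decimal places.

seg 1 [0°–86.2°] cycloidal, h=27: full span → s += 27 → s = 27.0000
seg 2 [86.2°–222.4°] simple-harmonic, h=19: full span → s += 19 → s = 46.0000
seg 3 [222.4°–360°] uniform, h=-46: θ=301.9° here. β=79.5, B=137.6. -46·79.5/137.6 = -26.5770 → s = 19.4230
R = R0 + s = 31 + 19.4230 = 50.4230

50.4230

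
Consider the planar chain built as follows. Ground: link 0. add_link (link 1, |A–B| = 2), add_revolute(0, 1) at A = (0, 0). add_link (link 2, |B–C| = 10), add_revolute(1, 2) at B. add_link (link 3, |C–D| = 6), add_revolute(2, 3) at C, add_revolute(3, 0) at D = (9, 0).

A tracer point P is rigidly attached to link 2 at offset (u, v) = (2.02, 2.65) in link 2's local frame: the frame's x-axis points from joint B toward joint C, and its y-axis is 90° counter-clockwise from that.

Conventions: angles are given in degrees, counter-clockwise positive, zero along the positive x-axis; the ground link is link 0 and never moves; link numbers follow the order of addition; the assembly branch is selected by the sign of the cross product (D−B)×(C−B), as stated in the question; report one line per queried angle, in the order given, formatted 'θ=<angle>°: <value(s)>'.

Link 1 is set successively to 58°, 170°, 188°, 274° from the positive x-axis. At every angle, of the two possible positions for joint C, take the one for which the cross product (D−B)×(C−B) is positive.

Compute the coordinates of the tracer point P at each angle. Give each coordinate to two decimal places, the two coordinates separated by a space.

A=(0,0), D=(9.00,0)
θ=58°: B = A + 2.00·(cos58°, sin58°) = (1.0598, 1.6961)
θ=58°: |BD| = 8.1193
θ=58°: circle(B,10.00) ∩ circle(D,6.00): a=8.0009, h=5.9988
θ=58°:   candidates: C₊=(10.1373,5.8912) cross=48.706; C₋=(7.6311,-5.8417) cross=-48.706
θ=58°:   branch + wants cross > 0 → take C=(10.1373,5.8912) (cross=48.706)
θ=58°: ex = (C−B)/|BC| = (0.9077,0.4195); ey = (-0.4195,0.9077)
θ=58°: P = B + 2.02·ex + 2.65·ey = (1.7818,4.9490)
θ=170°: B = A + 2.00·(cos170°, sin170°) = (-1.9696, 0.3473)
θ=170°: |BD| = 10.9751
θ=170°: circle(B,10.00) ∩ circle(D,6.00): a=8.4032, h=5.4208
θ=170°:   candidates: C₊=(6.6010,5.4995) cross=59.494; C₋=(6.2579,-5.3367) cross=-59.494
θ=170°:   branch + wants cross > 0 → take C=(6.6010,5.4995) (cross=59.494)
θ=170°: ex = (C−B)/|BC| = (0.8571,0.5152); ey = (-0.5152,0.8571)
θ=170°: P = B + 2.02·ex + 2.65·ey = (-1.6037,3.6592)
θ=188°: B = A + 2.00·(cos188°, sin188°) = (-1.9805, -0.2783)
θ=188°: |BD| = 10.9841
θ=188°: circle(B,10.00) ∩ circle(D,6.00): a=8.4053, h=5.4176
θ=188°:   candidates: C₊=(6.2848,5.3505) cross=59.507; C₋=(6.5594,-5.4812) cross=-59.507
θ=188°:   branch + wants cross > 0 → take C=(6.2848,5.3505) (cross=59.507)
θ=188°: ex = (C−B)/|BC| = (0.8265,0.5629); ey = (-0.5629,0.8265)
θ=188°: P = B + 2.02·ex + 2.65·ey = (-1.8026,3.0490)
θ=274°: B = A + 2.00·(cos274°, sin274°) = (0.1395, -1.9951)
θ=274°: |BD| = 9.0823
θ=274°: circle(B,10.00) ∩ circle(D,6.00): a=8.0645, h=5.9130
θ=274°:   candidates: C₊=(6.7081,5.5450) cross=53.704; C₋=(9.3059,-5.9922) cross=-53.704
θ=274°:   branch + wants cross > 0 → take C=(6.7081,5.5450) (cross=53.704)
θ=274°: ex = (C−B)/|BC| = (0.6569,0.7540); ey = (-0.7540,0.6569)
θ=274°: P = B + 2.02·ex + 2.65·ey = (-0.5318,1.2687)

θ=58°: 1.78 4.95
θ=170°: -1.60 3.66
θ=188°: -1.80 3.05
θ=274°: -0.53 1.27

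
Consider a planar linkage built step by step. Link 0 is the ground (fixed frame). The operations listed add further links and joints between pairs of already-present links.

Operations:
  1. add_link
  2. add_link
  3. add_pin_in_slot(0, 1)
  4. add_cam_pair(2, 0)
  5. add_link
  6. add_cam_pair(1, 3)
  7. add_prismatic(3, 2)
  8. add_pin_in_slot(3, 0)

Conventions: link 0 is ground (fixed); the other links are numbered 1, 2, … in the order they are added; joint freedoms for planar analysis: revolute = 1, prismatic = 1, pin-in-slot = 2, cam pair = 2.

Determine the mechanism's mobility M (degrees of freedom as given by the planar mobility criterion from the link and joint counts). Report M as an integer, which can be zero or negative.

L=1 J1=0 J2=0
add link → L=2 J1=0 J2=0
add link → L=3 J1=0 J2=0
PS@0,1 dof=2 J2 → L=3 J1=0 J2=1
C@2,0 dof=2 J2 → L=3 J1=0 J2=2
add link → L=4 J1=0 J2=2
C@1,3 dof=2 J2 → L=4 J1=0 J2=3
P@3,2 dof=1 J1 → L=4 J1=1 J2=3
PS@3,0 dof=2 J2 → L=4 J1=1 J2=4
M=3(L−1)−2J1−J2=3·3−2·1−4=3

M = 3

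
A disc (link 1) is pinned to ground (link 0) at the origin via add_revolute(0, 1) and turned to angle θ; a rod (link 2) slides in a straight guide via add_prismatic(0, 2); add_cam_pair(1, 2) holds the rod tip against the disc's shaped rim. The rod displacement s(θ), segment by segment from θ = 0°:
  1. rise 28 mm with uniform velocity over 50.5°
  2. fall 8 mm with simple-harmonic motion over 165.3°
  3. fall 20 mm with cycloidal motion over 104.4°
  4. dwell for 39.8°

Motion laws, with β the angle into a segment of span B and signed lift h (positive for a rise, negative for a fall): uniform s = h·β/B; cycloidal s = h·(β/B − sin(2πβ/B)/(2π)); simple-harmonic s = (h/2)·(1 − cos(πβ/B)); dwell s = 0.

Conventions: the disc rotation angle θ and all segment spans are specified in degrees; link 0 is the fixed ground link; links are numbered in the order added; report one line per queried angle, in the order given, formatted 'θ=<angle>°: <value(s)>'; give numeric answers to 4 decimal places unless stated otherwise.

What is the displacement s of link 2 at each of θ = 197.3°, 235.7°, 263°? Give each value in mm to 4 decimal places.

segment 1 (0° to 50.5°, uniform, h = 28) is passed completely: s = 0.0000 + (28) = 28.0000
θ = 197.3° falls in segment 2 (50.5° to 215.8°, simple-harmonic, h = -8): β = 197.3 − 50.5 = 146.8°, B = 165.3°; Δs = -8/2·(1 − cos(π·0.8881)) = -7.7553; s = 28.0000 − 7.7553 = 20.2447
segment 2 (50.5° to 215.8°, simple-harmonic, h = -8) is passed completely: s = 28.0000 + (-8) = 20.0000
θ = 235.7° falls in segment 3 (215.8° to 320.2°, cycloidal, h = -20): β = 235.7 − 215.8 = 19.9°, B = 104.4°; Δs = -20·(0.1906 − sin(2π·0.1906)/(2π)) = -0.8482; s = 20.0000 − 0.8482 = 19.1518
θ = 263° falls in segment 3 (215.8° to 320.2°, cycloidal, h = -20): β = 263 − 215.8 = 47.2°, B = 104.4°; Δs = -20·(0.4521 − sin(2π·0.4521)/(2π)) = -8.0987; s = 20.0000 − 8.0987 = 11.9013

θ=197.3°: 20.2447
θ=235.7°: 19.1518
θ=263°: 11.9013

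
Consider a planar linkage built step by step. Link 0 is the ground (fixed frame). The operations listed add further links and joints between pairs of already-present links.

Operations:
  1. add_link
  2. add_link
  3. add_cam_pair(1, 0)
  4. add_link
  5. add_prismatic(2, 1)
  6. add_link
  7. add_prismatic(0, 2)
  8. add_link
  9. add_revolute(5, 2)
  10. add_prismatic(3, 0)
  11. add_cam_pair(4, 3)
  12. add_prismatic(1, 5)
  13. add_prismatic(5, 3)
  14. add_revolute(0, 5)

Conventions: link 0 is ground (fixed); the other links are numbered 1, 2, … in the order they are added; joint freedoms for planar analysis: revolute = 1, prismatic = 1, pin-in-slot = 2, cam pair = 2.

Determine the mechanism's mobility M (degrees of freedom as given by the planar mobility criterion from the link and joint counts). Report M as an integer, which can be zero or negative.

L=1 J1=0 J2=0
add link → L=2 J1=0 J2=0
add link → L=3 J1=0 J2=0
C@1,0 dof=2 J2 → L=3 J1=0 J2=1
add link → L=4 J1=0 J2=1
P@2,1 dof=1 J1 → L=4 J1=1 J2=1
add link → L=5 J1=1 J2=1
P@0,2 dof=1 J1 → L=5 J1=2 J2=1
add link → L=6 J1=2 J2=1
R@5,2 dof=1 J1 → L=6 J1=3 J2=1
P@3,0 dof=1 J1 → L=6 J1=4 J2=1
C@4,3 dof=2 J2 → L=6 J1=4 J2=2
P@1,5 dof=1 J1 → L=6 J1=5 J2=2
P@5,3 dof=1 J1 → L=6 J1=6 J2=2
R@0,5 dof=1 J1 → L=6 J1=7 J2=2
M=3(L−1)−2J1−J2=3·5−2·7−2=-1

M = -1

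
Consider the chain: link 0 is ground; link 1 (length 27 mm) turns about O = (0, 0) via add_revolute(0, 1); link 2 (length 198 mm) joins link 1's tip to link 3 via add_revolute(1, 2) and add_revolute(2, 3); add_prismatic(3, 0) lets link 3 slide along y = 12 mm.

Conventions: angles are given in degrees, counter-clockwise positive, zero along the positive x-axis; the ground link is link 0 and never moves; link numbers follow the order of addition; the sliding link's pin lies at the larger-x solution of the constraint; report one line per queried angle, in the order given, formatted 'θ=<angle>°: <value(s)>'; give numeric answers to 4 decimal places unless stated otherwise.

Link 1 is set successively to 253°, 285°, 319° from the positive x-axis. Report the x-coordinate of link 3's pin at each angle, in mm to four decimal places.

geometry: r = 27 mm, L = 198 mm, e = 12 mm
θ=253°: crank pin P = (r cos θ, r sin θ) = (-7.894036, -25.820228)
θ=253°: h = r sin θ − e = -25.820228 − 12 = -37.820228
θ=253°: x = r cos θ + √(L² − h²) = -7.894036 + 194.354394 = 186.460358
θ=285°: crank pin P = (r cos θ, r sin θ) = (6.988114, -26.079997)
θ=285°: h = r sin θ − e = -26.079997 − 12 = -38.079997
θ=285°: x = r cos θ + √(L² − h²) = 6.988114 + 194.303664 = 201.291778
θ=319°: crank pin P = (r cos θ, r sin θ) = (20.377159, -17.713594)
θ=319°: h = r sin θ − e = -17.713594 − 12 = -29.713594
θ=319°: x = r cos θ + √(L² − h²) = 20.377159 + 195.757764 = 216.134923

θ=253°: 186.4604
θ=285°: 201.2918
θ=319°: 216.1349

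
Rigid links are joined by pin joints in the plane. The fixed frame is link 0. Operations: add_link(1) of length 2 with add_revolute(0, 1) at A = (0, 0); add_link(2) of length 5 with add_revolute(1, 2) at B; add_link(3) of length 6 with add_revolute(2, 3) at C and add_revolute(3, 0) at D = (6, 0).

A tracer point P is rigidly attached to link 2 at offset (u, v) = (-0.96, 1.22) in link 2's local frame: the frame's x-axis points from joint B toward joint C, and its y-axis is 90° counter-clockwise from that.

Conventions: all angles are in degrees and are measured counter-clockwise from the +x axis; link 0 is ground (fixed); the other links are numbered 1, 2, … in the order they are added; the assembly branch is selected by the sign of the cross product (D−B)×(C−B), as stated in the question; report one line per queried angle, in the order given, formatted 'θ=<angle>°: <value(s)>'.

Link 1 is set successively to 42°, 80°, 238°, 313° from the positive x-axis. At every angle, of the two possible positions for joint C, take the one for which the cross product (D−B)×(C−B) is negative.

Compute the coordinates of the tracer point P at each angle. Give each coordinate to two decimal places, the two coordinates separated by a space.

A=(0,0), D=(6.00,0)
θ=42°: B = A + 2.00·(cos42°, sin42°) = (1.4863, 1.3383)
θ=42°: |BD| = 4.7079
θ=42°: circle(B,5.00) ∩ circle(D,6.00): a=1.1857, h=4.8574
θ=42°:   candidates: C₊=(4.0038,5.6582) cross=22.868; C₋=(1.2423,-3.6558) cross=-22.868
θ=42°:   branch - wants cross < 0 → take C=(1.2423,-3.6558) (cross=-22.868)
θ=42°: ex = (C−B)/|BC| = (-0.0488,-0.9988); ey = (0.9988,-0.0488)
θ=42°: P = B + -0.96·ex + 1.22·ey = (2.7517,2.2376)
θ=80°: B = A + 2.00·(cos80°, sin80°) = (0.3473, 1.9696)
θ=80°: |BD| = 5.9860
θ=80°: circle(B,5.00) ∩ circle(D,6.00): a=2.0742, h=4.5495
θ=80°:   candidates: C₊=(3.8029,5.5833) cross=27.233; C₋=(0.8091,-3.0090) cross=-27.233
θ=80°:   branch - wants cross < 0 → take C=(0.8091,-3.0090) (cross=-27.233)
θ=80°: ex = (C−B)/|BC| = (0.0924,-0.9957); ey = (0.9957,0.0924)
θ=80°: P = B + -0.96·ex + 1.22·ey = (1.4734,3.0382)
θ=238°: B = A + 2.00·(cos238°, sin238°) = (-1.0598, -1.6961)
θ=238°: |BD| = 7.2607
θ=238°: circle(B,5.00) ∩ circle(D,6.00): a=2.8729, h=4.0923
θ=238°:   candidates: C₊=(0.7776,2.9541) cross=29.713; C₋=(2.6895,-5.0040) cross=-29.713
θ=238°:   branch - wants cross < 0 → take C=(2.6895,-5.0040) (cross=-29.713)
θ=238°: ex = (C−B)/|BC| = (0.7499,-0.6616); ey = (0.6616,0.7499)
θ=238°: P = B + -0.96·ex + 1.22·ey = (-0.9726,-0.1461)
θ=313°: B = A + 2.00·(cos313°, sin313°) = (1.3640, -1.4627)
θ=313°: |BD| = 4.8613
θ=313°: circle(B,5.00) ∩ circle(D,6.00): a=1.2993, h=4.8282
θ=313°:   candidates: C₊=(1.1503,3.5327) cross=23.471; C₋=(4.0558,-5.6763) cross=-23.471
θ=313°:   branch - wants cross < 0 → take C=(4.0558,-5.6763) (cross=-23.471)
θ=313°: ex = (C−B)/|BC| = (0.5384,-0.8427); ey = (0.8427,0.5384)
θ=313°: P = B + -0.96·ex + 1.22·ey = (1.8753,0.0031)

θ=42°: 2.75 2.24
θ=80°: 1.47 3.04
θ=238°: -0.97 -0.15
θ=313°: 1.88 0.00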